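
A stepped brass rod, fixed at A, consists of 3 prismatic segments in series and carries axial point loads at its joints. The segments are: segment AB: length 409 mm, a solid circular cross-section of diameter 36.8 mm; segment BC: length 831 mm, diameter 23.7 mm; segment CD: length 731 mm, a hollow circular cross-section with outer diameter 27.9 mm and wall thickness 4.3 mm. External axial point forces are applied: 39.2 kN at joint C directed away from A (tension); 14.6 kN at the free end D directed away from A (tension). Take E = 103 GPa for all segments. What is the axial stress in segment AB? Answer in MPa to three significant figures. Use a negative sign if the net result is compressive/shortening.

Internal axial forces (sectioning from the free end, tension +): N_CD = 14.6 kN, N_BC = 53.8 kN, N_AB = 53.8 kN.
A_AB = 1064 mm².
σ_AB = N_AB/A_AB = 53800/1064 = 50.58 MPa.

50.6 MPa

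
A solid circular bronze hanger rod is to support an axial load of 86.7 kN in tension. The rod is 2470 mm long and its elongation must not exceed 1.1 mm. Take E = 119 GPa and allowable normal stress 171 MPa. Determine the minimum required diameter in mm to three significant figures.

45.6 mm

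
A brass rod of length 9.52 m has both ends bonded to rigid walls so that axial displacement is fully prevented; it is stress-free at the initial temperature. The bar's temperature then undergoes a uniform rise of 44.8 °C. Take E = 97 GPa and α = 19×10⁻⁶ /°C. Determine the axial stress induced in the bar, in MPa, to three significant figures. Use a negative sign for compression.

Free thermal expansion αLΔT = 19e-6 · 9520 · 44.8 = 8.103 mm.
The walls impose strain ε = −(8.103)/9520 = -8.5120e-04; σ = Eε = 97000 · -8.5120e-04 = -82.57 MPa.

-82.6 MPa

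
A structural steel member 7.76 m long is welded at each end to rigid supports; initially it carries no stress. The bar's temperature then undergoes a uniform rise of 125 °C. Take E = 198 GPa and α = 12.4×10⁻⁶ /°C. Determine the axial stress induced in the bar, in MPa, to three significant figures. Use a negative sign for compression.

Free thermal expansion αLΔT = 12.4e-6 · 7760 · 125 = 12.03 mm.
The walls impose strain ε = −(12.03)/7760 = -1.5500e-03; σ = Eε = 198000 · -1.5500e-03 = -306.9 MPa.

-307 MPa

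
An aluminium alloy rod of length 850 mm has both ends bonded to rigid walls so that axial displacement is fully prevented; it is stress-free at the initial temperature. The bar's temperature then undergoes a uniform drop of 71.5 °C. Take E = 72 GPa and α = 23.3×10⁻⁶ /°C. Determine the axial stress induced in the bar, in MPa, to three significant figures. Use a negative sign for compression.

Free thermal expansion αLΔT = 23.3e-6 · 850 · -71.5 = -1.416 mm.
The walls impose strain ε = −(-1.416)/850 = 1.6660e-03; σ = Eε = 72000 · 1.6660e-03 = 119.9 MPa.

120 MPa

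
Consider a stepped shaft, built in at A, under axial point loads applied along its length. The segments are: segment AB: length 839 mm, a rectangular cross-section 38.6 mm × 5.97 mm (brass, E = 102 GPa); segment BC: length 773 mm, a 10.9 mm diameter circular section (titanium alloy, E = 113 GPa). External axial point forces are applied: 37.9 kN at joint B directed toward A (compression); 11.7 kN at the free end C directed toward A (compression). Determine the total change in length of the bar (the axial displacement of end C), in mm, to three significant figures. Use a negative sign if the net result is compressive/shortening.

Internal axial forces (sectioning from the free end, tension +): N_BC = -11.7 kN, N_AB = -49.6 kN.
A_AB = 230.4 mm².
A_BC = 93.31 mm².
δ_AB = -49600·839/(230.4·102000) = -1.77 mm
δ_BC = -11700·773/(93.31·113000) = -0.8577 mm
δ = Σδ_i = -2.628 mm.

-2.63 mm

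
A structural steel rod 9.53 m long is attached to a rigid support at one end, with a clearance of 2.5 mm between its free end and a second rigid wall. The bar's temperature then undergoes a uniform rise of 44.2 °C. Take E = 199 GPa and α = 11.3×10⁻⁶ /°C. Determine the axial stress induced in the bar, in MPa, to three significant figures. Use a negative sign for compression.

Free thermal expansion αLΔT = 11.3e-6 · 9530 · 44.2 = 4.76 mm.
The walls engage after the gap closes; constrained expansion = 4.76 − 2.5 = 2.26 mm.
The walls impose strain ε = −(2.26)/9530 = -2.3713e-04; σ = Eε = 199000 · -2.3713e-04 = -47.19 MPa.

-47.2 MPa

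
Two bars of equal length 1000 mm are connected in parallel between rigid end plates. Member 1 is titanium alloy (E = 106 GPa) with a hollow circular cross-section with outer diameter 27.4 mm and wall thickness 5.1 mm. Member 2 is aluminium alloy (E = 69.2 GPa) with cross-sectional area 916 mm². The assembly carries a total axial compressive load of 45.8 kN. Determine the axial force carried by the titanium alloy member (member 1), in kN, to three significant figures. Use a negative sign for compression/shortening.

A_1 = 357.3 mm².
Equal strain + equilibrium ⇒ each member carries load in proportion to AE: A₁E₁ = 37870000 N, A₂E₂ = 63390000 N, ΣAE = 101300000 N.
F₁ = P·A₁E₁/ΣAE = -45800·37870000/101300000 = -17130 N.

-17.1 kN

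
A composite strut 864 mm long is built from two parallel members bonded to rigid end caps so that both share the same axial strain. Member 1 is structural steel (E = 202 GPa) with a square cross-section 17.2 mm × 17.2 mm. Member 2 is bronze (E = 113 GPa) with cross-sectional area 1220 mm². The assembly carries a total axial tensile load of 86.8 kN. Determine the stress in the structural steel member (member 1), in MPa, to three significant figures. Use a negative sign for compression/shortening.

A_1 = 295.8 mm².
Equal strain + equilibrium ⇒ each member carries load in proportion to AE: A₁E₁ = 59760000 N, A₂E₂ = 137900000 N, ΣAE = 197600000 N.
σ₁ = P·E₁/ΣAE = 86800·202000/197600000 = 88.72 MPa.

88.7 MPa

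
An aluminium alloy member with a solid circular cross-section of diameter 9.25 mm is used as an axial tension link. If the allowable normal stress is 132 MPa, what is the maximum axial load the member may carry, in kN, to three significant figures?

8.87 kN

A = 67.2 mm².
P_max = σ_allow · A = 132 · 67.2 = 8870 N = 8.87 kN.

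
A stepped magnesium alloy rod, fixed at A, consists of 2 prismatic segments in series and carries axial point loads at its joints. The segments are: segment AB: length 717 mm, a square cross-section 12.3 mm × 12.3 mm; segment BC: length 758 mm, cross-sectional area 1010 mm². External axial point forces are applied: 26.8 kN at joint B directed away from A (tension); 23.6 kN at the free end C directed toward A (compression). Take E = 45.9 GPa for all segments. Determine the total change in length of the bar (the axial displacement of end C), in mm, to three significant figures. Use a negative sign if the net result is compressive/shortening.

Internal axial forces (sectioning from the free end, tension +): N_BC = -23.6 kN, N_AB = 3.2 kN.
A_AB = 151.3 mm².
δ_AB = 3200·717/(151.3·45900) = 0.3304 mm
δ_BC = -23600·758/(1010·45900) = -0.3859 mm
δ = Σδ_i = -0.05547 mm.

-0.0555 mm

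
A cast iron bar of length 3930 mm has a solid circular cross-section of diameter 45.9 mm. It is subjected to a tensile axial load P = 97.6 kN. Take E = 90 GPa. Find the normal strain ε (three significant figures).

6.55e-04

A = 1655 mm².
σ = N/A = 58.98 MPa; ε = σ/E = 58.98/90000 = 6.554e-04.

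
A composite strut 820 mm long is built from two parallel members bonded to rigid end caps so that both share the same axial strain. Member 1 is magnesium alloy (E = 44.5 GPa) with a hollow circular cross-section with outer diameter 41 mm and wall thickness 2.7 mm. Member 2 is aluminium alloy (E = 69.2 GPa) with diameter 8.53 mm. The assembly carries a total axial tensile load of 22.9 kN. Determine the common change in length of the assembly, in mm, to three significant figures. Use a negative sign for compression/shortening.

1.02 mm

A_1 = 324.9 mm².
A_2 = 57.15 mm².
Equal strain + equilibrium ⇒ each member carries load in proportion to AE: A₁E₁ = 14460000 N, A₂E₂ = 3955000 N, ΣAE = 18410000 N.
δ = PL/ΣAE = 22900·820/18410000 = 1.02 mm.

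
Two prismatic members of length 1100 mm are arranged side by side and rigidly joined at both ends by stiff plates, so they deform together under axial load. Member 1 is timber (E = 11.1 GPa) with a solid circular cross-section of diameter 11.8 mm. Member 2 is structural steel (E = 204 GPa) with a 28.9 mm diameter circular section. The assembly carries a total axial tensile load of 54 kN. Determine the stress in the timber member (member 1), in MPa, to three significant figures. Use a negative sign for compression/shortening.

4.44 MPa

A_1 = 109.4 mm².
A_2 = 656 mm².
Equal strain + equilibrium ⇒ each member carries load in proportion to AE: A₁E₁ = 1214000 N, A₂E₂ = 133800000 N, ΣAE = 135000000 N.
σ₁ = P·E₁/ΣAE = 54000·11100/135000000 = 4.439 MPa.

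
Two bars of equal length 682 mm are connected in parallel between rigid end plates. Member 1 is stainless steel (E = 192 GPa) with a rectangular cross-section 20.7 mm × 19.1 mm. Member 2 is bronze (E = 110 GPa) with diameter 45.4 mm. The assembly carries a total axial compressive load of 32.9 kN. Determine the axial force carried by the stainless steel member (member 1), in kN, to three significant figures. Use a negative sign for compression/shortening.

A_1 = 395.4 mm².
A_2 = 1619 mm².
Equal strain + equilibrium ⇒ each member carries load in proportion to AE: A₁E₁ = 75910000 N, A₂E₂ = 178100000 N, ΣAE = 254000000 N.
F₁ = P·A₁E₁/ΣAE = -32900·75910000/254000000 = -9833 N.

-9.83 kN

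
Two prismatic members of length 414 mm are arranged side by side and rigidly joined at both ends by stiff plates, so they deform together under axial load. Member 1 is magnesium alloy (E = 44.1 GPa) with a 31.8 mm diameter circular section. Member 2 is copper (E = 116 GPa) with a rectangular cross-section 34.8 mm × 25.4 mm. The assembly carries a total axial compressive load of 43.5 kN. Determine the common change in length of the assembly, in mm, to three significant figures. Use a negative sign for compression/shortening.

A_1 = 794.2 mm².
A_2 = 883.9 mm².
Equal strain + equilibrium ⇒ each member carries load in proportion to AE: A₁E₁ = 35030000 N, A₂E₂ = 102500000 N, ΣAE = 137600000 N.
δ = PL/ΣAE = -43500·414/137600000 = -0.1309 mm.

-0.131 mm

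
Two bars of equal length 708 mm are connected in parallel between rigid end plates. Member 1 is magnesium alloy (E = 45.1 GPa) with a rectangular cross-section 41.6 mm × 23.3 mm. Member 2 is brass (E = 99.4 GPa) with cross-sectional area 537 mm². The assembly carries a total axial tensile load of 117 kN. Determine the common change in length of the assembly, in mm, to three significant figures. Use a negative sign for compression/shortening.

0.853 mm

A_1 = 969.3 mm².
Equal strain + equilibrium ⇒ each member carries load in proportion to AE: A₁E₁ = 43710000 N, A₂E₂ = 53380000 N, ΣAE = 97090000 N.
δ = PL/ΣAE = 117000·708/97090000 = 0.8532 mm.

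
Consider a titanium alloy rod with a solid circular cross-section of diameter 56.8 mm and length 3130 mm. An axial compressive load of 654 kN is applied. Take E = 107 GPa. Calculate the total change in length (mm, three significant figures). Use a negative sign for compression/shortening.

A = 2534 mm².
δ_mech = NL/(AE) = -654000·3130/(2534·107000) = -7.55 mm.

-7.55 mm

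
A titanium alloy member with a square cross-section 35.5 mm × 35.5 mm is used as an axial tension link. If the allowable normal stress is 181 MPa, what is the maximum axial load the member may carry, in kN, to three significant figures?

228 kN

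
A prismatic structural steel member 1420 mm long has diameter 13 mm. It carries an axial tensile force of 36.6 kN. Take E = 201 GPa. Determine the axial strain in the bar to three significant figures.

0.00137

A = 132.7 mm².
σ = N/A = 275.7 MPa; ε = σ/E = 275.7/201000 = 1.372e-03.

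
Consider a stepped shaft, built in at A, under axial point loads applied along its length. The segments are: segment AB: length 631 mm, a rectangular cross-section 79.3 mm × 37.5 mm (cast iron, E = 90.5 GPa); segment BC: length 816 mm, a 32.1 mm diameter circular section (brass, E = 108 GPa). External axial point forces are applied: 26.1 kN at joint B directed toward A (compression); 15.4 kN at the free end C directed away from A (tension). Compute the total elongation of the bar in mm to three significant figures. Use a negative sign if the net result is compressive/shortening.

Internal axial forces (sectioning from the free end, tension +): N_BC = 15.4 kN, N_AB = -10.7 kN.
A_AB = 2974 mm².
A_BC = 809.3 mm².
δ_AB = -10700·631/(2974·90500) = -0.02509 mm
δ_BC = 15400·816/(809.3·108000) = 0.1438 mm
δ = Σδ_i = 0.1187 mm.

0.119 mm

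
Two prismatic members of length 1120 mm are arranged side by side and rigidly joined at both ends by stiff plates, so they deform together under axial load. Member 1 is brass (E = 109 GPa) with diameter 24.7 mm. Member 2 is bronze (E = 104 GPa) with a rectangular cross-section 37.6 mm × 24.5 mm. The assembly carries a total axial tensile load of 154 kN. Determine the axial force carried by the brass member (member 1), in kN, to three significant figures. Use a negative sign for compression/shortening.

54.3 kN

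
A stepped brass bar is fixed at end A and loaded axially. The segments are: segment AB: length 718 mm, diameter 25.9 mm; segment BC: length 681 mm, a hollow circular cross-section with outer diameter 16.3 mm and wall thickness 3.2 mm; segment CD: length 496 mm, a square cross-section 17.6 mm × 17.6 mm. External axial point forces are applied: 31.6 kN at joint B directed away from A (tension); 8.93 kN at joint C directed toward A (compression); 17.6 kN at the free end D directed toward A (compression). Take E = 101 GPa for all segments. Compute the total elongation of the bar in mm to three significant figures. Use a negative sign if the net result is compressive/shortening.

Internal axial forces (sectioning from the free end, tension +): N_CD = -17.6 kN, N_BC = -26.53 kN, N_AB = 5.07 kN.
A_AB = 526.9 mm².
A_BC = 131.7 mm².
A_CD = 309.8 mm².
δ_AB = 5070·718/(526.9·101000) = 0.06841 mm
δ_BC = -26530·681/(131.7·101000) = -1.358 mm
δ_CD = -17600·496/(309.8·101000) = -0.279 mm
δ = Σδ_i = -1.569 mm.

-1.57 mm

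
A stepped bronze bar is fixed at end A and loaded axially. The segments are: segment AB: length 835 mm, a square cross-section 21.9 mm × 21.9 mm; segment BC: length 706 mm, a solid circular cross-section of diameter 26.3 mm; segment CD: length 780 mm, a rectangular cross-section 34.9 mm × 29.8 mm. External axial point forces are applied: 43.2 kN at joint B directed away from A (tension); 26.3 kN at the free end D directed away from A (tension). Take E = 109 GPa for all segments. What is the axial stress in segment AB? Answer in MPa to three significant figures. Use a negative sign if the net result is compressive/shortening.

145 MPa

Internal axial forces (sectioning from the free end, tension +): N_CD = 26.3 kN, N_BC = 26.3 kN, N_AB = 69.5 kN.
A_AB = 479.6 mm².
σ_AB = N_AB/A_AB = 69500/479.6 = 144.9 MPa.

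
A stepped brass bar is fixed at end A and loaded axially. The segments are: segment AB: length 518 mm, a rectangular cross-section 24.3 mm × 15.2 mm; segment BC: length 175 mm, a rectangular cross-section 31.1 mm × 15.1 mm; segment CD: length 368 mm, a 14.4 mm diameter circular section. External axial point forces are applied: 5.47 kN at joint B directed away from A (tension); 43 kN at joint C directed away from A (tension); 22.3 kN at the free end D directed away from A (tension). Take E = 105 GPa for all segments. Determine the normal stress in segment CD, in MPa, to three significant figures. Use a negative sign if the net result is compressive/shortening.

137 MPa

Internal axial forces (sectioning from the free end, tension +): N_CD = 22.3 kN, N_BC = 65.3 kN, N_AB = 70.77 kN.
A_CD = 162.9 mm².
σ_CD = N_CD/A_CD = 22300/162.9 = 136.9 MPa.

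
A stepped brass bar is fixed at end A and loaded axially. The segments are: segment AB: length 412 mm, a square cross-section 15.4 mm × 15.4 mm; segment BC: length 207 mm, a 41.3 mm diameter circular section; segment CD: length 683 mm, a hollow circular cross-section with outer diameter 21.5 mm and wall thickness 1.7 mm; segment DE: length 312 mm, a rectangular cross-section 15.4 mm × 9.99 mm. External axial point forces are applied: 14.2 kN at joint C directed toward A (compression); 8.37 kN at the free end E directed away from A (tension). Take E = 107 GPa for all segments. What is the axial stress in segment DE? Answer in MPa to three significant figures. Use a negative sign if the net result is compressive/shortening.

54.4 MPa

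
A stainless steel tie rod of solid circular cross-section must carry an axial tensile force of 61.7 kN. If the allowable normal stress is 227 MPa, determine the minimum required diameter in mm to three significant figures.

Required area A ≥ P/σ_allow = 61700/227 = 271.8 mm².
For a solid circular section, d ≥ √(4A/π) = 18.6 mm.

18.6 mm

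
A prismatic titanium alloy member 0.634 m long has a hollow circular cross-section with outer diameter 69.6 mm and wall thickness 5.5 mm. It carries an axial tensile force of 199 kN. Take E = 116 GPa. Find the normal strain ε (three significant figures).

0.00155

A = 1108 mm².
σ = N/A = 179.7 MPa; ε = σ/E = 179.7/116000 = 1.549e-03.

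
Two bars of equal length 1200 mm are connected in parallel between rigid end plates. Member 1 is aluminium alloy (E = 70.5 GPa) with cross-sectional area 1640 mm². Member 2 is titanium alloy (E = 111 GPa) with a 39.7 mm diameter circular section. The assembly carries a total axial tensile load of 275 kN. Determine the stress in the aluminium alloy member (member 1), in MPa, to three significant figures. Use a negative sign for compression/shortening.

76.6 MPa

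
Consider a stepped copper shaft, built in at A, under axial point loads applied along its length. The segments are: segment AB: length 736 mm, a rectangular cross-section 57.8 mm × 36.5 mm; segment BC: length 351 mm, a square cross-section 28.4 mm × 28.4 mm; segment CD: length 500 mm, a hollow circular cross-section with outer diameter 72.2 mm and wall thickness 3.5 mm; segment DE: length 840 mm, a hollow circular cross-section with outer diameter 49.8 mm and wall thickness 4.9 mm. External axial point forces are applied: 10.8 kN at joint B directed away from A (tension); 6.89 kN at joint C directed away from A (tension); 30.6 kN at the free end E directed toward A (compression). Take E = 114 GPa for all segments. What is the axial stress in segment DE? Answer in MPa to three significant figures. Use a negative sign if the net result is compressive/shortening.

Internal axial forces (sectioning from the free end, tension +): N_DE = -30.6 kN, N_CD = -30.6 kN, N_BC = -23.71 kN, N_AB = -12.91 kN.
A_DE = 691.2 mm².
σ_DE = N_DE/A_DE = -30600/691.2 = -44.27 MPa.

-44.3 MPa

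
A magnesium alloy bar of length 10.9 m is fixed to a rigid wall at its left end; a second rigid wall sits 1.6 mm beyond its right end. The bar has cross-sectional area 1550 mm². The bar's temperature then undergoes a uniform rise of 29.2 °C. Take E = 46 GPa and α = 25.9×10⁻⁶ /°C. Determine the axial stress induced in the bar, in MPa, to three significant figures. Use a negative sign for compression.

-28.0 MPa

Free thermal expansion αLΔT = 25.9e-6 · 10900 · 29.2 = 8.243 mm.
The walls engage after the gap closes; constrained expansion = 8.243 − 1.6 = 6.643 mm.
The walls impose strain ε = −(6.643)/10900 = -6.0949e-04; σ = Eε = 46000 · -6.0949e-04 = -28.04 MPa.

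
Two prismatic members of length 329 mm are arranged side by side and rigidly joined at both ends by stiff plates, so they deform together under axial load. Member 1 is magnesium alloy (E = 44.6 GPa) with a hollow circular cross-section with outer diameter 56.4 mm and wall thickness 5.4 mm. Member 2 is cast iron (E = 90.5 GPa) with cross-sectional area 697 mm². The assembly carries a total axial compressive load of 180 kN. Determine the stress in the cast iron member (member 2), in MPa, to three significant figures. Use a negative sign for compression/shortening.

A_1 = 865.2 mm².
Equal strain + equilibrium ⇒ each member carries load in proportion to AE: A₁E₁ = 38590000 N, A₂E₂ = 63080000 N, ΣAE = 101700000 N.
σ₂ = P·E₂/ΣAE = -180000·90500/101700000 = -160.2 MPa.

-160 MPa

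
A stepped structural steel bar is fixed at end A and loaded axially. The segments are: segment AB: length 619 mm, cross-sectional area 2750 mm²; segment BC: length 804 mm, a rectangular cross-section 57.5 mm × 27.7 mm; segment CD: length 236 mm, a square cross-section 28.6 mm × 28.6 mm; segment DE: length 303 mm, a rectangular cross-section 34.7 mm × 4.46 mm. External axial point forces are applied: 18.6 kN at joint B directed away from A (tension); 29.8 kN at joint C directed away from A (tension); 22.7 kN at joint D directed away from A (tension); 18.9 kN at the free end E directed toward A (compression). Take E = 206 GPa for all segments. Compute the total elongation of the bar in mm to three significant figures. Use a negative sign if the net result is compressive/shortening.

Internal axial forces (sectioning from the free end, tension +): N_DE = -18.9 kN, N_CD = 3.8 kN, N_BC = 33.6 kN, N_AB = 52.2 kN.
A_BC = 1593 mm².
A_CD = 818 mm².
A_DE = 154.8 mm².
δ_AB = 52200·619/(2750·206000) = 0.05704 mm
δ_BC = 33600·804/(1593·206000) = 0.08233 mm
δ_CD = 3800·236/(818·206000) = 0.005322 mm
δ_DE = -18900·303/(154.8·206000) = -0.1796 mm
δ = Σδ_i = -0.03493 mm.

-0.0349 mm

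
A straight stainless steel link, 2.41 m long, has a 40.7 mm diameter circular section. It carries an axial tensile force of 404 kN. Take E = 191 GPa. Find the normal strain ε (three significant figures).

0.00163

A = 1301 mm².
σ = N/A = 310.5 MPa; ε = σ/E = 310.5/191000 = 1.626e-03.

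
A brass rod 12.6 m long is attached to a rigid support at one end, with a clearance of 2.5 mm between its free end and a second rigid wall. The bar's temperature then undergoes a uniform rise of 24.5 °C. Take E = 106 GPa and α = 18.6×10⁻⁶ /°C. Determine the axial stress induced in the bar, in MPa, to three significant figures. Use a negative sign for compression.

-27.3 MPa

Free thermal expansion αLΔT = 18.6e-6 · 12600 · 24.5 = 5.742 mm.
The walls engage after the gap closes; constrained expansion = 5.742 − 2.5 = 3.242 mm.
The walls impose strain ε = −(3.242)/12600 = -2.5729e-04; σ = Eε = 106000 · -2.5729e-04 = -27.27 MPa.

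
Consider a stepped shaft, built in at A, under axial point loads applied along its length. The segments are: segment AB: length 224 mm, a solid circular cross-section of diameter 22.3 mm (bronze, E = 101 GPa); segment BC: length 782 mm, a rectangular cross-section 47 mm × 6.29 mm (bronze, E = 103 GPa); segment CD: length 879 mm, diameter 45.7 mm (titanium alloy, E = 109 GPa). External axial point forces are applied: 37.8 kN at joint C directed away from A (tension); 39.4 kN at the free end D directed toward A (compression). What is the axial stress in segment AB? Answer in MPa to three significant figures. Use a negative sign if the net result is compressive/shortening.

Internal axial forces (sectioning from the free end, tension +): N_CD = -39.4 kN, N_BC = -1.6 kN, N_AB = -1.6 kN.
A_AB = 390.6 mm².
σ_AB = N_AB/A_AB = -1600/390.6 = -4.097 MPa.

-4.10 MPa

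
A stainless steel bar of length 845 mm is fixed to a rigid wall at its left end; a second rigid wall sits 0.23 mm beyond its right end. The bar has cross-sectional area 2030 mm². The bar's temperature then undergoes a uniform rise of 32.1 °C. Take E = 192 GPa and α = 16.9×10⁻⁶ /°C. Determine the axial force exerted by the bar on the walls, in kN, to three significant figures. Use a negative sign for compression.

Free thermal expansion αLΔT = 16.9e-6 · 845 · 32.1 = 0.4584 mm.
The walls engage after the gap closes; constrained expansion = 0.4584 − 0.23 = 0.2284 mm.
The walls impose strain ε = −(0.2284)/845 = -2.7030e-04; σ = Eε = 192000 · -2.7030e-04 = -51.9 MPa.
Wall reaction R = σ·A = -51.9·2030 = -105400 N = -105.4 kN.

-105 kN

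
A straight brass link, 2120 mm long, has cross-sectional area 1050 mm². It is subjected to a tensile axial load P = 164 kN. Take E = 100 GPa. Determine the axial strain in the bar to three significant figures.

0.00156

σ = N/A = 156.2 MPa; ε = σ/E = 156.2/100000 = 1.562e-03.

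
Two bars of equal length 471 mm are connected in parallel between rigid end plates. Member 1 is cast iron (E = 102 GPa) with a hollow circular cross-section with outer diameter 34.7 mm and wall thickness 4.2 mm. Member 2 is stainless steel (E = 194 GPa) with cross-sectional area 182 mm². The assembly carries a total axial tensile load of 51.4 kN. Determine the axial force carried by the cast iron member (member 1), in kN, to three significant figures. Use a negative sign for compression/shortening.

27.6 kN

A_1 = 402.4 mm².
Equal strain + equilibrium ⇒ each member carries load in proportion to AE: A₁E₁ = 41050000 N, A₂E₂ = 35310000 N, ΣAE = 76360000 N.
F₁ = P·A₁E₁/ΣAE = 51400·41050000/76360000 = 27630 N.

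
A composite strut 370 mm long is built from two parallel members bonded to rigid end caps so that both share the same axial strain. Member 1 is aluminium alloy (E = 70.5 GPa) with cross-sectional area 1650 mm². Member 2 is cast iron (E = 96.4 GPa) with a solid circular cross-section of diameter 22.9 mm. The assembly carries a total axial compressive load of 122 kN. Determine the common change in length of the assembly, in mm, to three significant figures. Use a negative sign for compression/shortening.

-0.289 mm

A_2 = 411.9 mm².
Equal strain + equilibrium ⇒ each member carries load in proportion to AE: A₁E₁ = 116300000 N, A₂E₂ = 39700000 N, ΣAE = 156000000 N.
δ = PL/ΣAE = -122000·370/156000000 = -0.2893 mm.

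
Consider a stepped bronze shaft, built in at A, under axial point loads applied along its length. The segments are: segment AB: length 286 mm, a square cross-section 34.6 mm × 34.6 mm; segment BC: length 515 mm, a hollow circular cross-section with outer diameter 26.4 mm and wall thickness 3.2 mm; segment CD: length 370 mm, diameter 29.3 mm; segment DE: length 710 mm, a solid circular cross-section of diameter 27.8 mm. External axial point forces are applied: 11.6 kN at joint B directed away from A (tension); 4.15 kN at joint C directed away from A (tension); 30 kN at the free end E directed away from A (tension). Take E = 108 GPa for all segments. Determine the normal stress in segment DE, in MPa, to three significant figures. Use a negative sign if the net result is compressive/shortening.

49.4 MPa

Internal axial forces (sectioning from the free end, tension +): N_DE = 30 kN, N_CD = 30 kN, N_BC = 34.15 kN, N_AB = 45.75 kN.
A_DE = 607 mm².
σ_DE = N_DE/A_DE = 30000/607 = 49.42 MPa.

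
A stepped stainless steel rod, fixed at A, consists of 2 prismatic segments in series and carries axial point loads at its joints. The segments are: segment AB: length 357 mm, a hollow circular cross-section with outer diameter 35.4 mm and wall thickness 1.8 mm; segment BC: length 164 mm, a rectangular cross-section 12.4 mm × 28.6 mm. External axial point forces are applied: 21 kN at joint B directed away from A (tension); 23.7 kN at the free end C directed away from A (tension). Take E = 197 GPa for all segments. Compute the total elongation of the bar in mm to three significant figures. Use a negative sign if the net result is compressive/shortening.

Internal axial forces (sectioning from the free end, tension +): N_BC = 23.7 kN, N_AB = 44.7 kN.
A_AB = 190 mm².
A_BC = 354.6 mm².
δ_AB = 44700·357/(190·197000) = 0.4263 mm
δ_BC = 23700·164/(354.6·197000) = 0.05563 mm
δ = Σδ_i = 0.482 mm.

0.482 mm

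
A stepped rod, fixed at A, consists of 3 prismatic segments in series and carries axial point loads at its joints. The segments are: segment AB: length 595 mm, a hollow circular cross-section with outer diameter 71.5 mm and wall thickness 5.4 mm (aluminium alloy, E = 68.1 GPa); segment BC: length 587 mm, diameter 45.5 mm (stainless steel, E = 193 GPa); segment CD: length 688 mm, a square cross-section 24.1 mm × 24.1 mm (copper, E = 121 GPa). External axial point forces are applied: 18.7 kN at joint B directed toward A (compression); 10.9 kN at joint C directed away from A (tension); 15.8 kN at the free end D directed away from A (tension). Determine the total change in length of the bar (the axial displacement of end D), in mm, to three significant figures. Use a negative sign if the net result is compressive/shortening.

Internal axial forces (sectioning from the free end, tension +): N_CD = 15.8 kN, N_BC = 26.7 kN, N_AB = 8 kN.
A_AB = 1121 mm².
A_BC = 1626 mm².
A_CD = 580.8 mm².
δ_AB = 8000·595/(1121·68100) = 0.06233 mm
δ_BC = 26700·587/(1626·193000) = 0.04994 mm
δ_CD = 15800·688/(580.8·121000) = 0.1547 mm
δ = Σδ_i = 0.267 mm.

0.267 mm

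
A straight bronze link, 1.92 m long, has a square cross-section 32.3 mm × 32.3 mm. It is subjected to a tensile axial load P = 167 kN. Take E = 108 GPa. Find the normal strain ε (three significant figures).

A = 1043 mm².
σ = N/A = 160.1 MPa; ε = σ/E = 160.1/108000 = 1.482e-03.

0.00148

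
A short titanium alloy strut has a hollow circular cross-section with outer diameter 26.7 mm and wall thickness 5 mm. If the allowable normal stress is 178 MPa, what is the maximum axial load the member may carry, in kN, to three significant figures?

60.7 kN

A = 340.9 mm².
P_max = σ_allow · A = 178 · 340.9 = 60670 N = 60.67 kN.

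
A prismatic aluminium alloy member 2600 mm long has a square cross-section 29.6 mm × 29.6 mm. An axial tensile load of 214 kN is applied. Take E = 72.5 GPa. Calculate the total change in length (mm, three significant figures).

A = 876.2 mm².
δ_mech = NL/(AE) = 214000·2600/(876.2·72500) = 8.759 mm.

8.76 mm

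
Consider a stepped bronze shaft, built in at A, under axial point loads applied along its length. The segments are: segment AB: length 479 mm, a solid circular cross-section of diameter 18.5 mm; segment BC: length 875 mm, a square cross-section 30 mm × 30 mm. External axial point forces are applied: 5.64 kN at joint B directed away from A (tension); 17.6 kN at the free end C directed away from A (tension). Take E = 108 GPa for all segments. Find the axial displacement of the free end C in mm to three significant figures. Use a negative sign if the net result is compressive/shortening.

0.542 mm

Internal axial forces (sectioning from the free end, tension +): N_BC = 17.6 kN, N_AB = 23.24 kN.
A_AB = 268.8 mm².
A_BC = 900 mm².
δ_AB = 23240·479/(268.8·108000) = 0.3835 mm
δ_BC = 17600·875/(900·108000) = 0.1584 mm
δ = Σδ_i = 0.5419 mm.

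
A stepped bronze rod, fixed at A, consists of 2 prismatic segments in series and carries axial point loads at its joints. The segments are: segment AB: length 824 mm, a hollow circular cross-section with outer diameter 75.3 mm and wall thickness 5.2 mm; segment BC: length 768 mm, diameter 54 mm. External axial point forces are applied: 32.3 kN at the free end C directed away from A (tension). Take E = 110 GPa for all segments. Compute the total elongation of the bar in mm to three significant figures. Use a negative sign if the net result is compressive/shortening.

0.310 mm

Internal axial forces (sectioning from the free end, tension +): N_BC = 32.3 kN, N_AB = 32.3 kN.
A_AB = 1145 mm².
A_BC = 2290 mm².
δ_AB = 32300·824/(1145·110000) = 0.2113 mm
δ_BC = 32300·768/(2290·110000) = 0.09847 mm
δ = Σδ_i = 0.3098 mm.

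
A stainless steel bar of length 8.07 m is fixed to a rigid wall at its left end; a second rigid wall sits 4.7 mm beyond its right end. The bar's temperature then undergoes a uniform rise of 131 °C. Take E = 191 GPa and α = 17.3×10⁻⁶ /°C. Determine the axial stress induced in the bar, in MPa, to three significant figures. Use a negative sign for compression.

Free thermal expansion αLΔT = 17.3e-6 · 8070 · 131 = 18.29 mm.
The walls engage after the gap closes; constrained expansion = 18.29 − 4.7 = 13.59 mm.
The walls impose strain ε = −(13.59)/8070 = -1.6839e-03; σ = Eε = 191000 · -1.6839e-03 = -321.6 MPa.

-322 MPa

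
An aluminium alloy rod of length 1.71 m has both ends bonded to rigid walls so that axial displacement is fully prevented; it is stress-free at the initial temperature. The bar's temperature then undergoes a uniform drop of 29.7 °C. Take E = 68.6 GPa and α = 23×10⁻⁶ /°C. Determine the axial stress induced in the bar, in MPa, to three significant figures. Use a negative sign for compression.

46.9 MPa

Free thermal expansion αLΔT = 23e-6 · 1710 · -29.7 = -1.168 mm.
The walls impose strain ε = −(-1.168)/1710 = 6.8310e-04; σ = Eε = 68600 · 6.8310e-04 = 46.86 MPa.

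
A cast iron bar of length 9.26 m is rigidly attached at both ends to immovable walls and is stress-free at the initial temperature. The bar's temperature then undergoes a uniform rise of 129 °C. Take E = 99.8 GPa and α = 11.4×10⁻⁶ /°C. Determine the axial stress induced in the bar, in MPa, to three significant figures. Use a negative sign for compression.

Free thermal expansion αLΔT = 11.4e-6 · 9260 · 129 = 13.62 mm.
The walls impose strain ε = −(13.62)/9260 = -1.4706e-03; σ = Eε = 99800 · -1.4706e-03 = -146.8 MPa.

-147 MPa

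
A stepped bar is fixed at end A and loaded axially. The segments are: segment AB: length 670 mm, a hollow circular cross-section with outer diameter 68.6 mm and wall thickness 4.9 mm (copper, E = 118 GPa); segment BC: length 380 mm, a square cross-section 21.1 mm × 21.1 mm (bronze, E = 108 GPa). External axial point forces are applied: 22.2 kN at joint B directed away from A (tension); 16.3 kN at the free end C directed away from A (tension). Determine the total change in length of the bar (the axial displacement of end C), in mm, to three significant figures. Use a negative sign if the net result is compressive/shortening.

0.352 mm

Internal axial forces (sectioning from the free end, tension +): N_BC = 16.3 kN, N_AB = 38.5 kN.
A_AB = 980.6 mm².
A_BC = 445.2 mm².
δ_AB = 38500·670/(980.6·118000) = 0.2229 mm
δ_BC = 16300·380/(445.2·108000) = 0.1288 mm
δ = Σδ_i = 0.3517 mm.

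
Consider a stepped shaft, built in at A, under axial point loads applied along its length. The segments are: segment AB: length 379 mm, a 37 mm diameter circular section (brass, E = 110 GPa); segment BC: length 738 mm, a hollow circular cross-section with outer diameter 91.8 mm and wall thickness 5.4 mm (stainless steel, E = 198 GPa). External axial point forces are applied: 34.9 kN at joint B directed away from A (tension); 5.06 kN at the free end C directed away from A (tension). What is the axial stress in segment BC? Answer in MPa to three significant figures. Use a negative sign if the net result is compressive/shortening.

Internal axial forces (sectioning from the free end, tension +): N_BC = 5.06 kN, N_AB = 39.96 kN.
A_BC = 1466 mm².
σ_BC = N_BC/A_BC = 5060/1466 = 3.452 MPa.

3.45 MPa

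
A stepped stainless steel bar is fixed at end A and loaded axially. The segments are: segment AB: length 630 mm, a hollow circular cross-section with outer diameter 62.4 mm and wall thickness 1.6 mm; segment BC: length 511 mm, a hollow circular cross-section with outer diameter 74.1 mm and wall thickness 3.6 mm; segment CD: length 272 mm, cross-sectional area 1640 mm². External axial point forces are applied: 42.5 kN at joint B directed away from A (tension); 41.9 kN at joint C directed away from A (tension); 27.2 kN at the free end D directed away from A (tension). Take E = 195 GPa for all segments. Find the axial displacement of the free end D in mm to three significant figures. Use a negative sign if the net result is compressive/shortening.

Internal axial forces (sectioning from the free end, tension +): N_CD = 27.2 kN, N_BC = 69.1 kN, N_AB = 111.6 kN.
A_AB = 305.6 mm².
A_BC = 797.3 mm².
δ_AB = 111600·630/(305.6·195000) = 1.18 mm
δ_BC = 69100·511/(797.3·195000) = 0.2271 mm
δ_CD = 27200·272/(1640·195000) = 0.02313 mm
δ = Σδ_i = 1.43 mm.

1.43 mm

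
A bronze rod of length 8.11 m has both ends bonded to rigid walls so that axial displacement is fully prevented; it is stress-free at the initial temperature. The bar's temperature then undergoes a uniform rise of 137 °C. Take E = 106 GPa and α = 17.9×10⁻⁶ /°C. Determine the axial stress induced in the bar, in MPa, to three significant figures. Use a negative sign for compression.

-260 MPa

Free thermal expansion αLΔT = 17.9e-6 · 8110 · 137 = 19.89 mm.
The walls impose strain ε = −(19.89)/8110 = -2.4523e-03; σ = Eε = 106000 · -2.4523e-03 = -259.9 MPa.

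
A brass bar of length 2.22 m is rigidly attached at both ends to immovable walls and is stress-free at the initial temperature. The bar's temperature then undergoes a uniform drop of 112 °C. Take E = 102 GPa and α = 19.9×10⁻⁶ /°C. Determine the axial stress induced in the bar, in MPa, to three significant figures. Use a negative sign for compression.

227 MPa

Free thermal expansion αLΔT = 19.9e-6 · 2220 · -112 = -4.948 mm.
The walls impose strain ε = −(-4.948)/2220 = 2.2288e-03; σ = Eε = 102000 · 2.2288e-03 = 227.3 MPa.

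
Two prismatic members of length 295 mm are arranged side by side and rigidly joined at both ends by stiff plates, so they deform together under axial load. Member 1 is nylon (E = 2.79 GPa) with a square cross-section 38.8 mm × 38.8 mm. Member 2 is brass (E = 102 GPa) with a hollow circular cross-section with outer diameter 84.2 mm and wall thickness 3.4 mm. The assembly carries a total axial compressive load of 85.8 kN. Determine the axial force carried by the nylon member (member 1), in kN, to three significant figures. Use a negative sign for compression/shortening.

A_1 = 1505 mm².
A_2 = 863.1 mm².
Equal strain + equilibrium ⇒ each member carries load in proportion to AE: A₁E₁ = 4200000 N, A₂E₂ = 88030000 N, ΣAE = 92230000 N.
F₁ = P·A₁E₁/ΣAE = -85800·4200000/92230000 = -3907 N.

-3.91 kN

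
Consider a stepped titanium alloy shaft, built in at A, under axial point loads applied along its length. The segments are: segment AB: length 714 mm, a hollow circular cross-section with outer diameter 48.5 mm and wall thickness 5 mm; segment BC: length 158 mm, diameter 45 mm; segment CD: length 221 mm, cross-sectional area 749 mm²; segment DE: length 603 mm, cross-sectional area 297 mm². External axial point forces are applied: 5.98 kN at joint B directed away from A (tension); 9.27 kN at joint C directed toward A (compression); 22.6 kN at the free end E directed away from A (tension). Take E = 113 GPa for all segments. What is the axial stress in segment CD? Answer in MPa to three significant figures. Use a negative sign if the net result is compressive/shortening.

Internal axial forces (sectioning from the free end, tension +): N_DE = 22.6 kN, N_CD = 22.6 kN, N_BC = 13.33 kN, N_AB = 19.31 kN.
σ_CD = N_CD/A_CD = 22600/749 = 30.17 MPa.

30.2 MPa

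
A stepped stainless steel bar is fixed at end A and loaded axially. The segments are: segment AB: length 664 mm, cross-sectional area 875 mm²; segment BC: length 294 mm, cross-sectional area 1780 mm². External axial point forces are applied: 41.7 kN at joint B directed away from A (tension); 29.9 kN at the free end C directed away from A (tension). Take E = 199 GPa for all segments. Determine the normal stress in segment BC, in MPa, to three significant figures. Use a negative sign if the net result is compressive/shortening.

Internal axial forces (sectioning from the free end, tension +): N_BC = 29.9 kN, N_AB = 71.6 kN.
σ_BC = N_BC/A_BC = 29900/1780 = 16.8 MPa.

16.8 MPa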